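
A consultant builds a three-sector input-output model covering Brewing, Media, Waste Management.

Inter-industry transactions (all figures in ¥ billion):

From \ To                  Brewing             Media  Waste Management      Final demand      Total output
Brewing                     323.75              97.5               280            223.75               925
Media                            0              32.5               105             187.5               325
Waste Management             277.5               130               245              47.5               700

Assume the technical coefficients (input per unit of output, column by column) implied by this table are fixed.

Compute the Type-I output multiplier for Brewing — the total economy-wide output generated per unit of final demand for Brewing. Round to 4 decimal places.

Technical coefficients a_ij = z_ij / X_j:
  a_BB = 323.75/925 = 0.35, a_MB = 0/925 = 0.00, a_WB = 277.5/925 = 0.30
  a_BM = 97.5/325 = 0.30, a_MM = 32.5/325 = 0.10, a_WM = 130/325 = 0.40
  a_BW = 280/700 = 0.40, a_MW = 105/700 = 0.15, a_WW = 245/700 = 0.35
I − A =
  [   0.65    -0.30    -0.40]
  [   0.00     0.90    -0.15]
  [  -0.30    -0.40     0.65]
Cofactors of I−A, C_ij = (−1)^(i+j)·(minor ij) (rows/columns in the sector order above):
  C_11 = (0.90)(0.65) − (-0.15)(-0.40) = 0.5250
  C_12 = −[(0.00)(0.65) − (-0.15)(-0.30)] = 0.0450
  C_13 = (0.00)(-0.40) − (0.90)(-0.30) = 0.2700
  C_21 = −[(-0.30)(0.65) − (-0.40)(-0.40)] = 0.3550
  C_22 = (0.65)(0.65) − (-0.40)(-0.30) = 0.3025
  C_23 = −[(0.65)(-0.40) − (-0.30)(-0.30)] = 0.3500
  C_31 = (-0.30)(-0.15) − (-0.40)(0.90) = 0.4050
  C_32 = −[(0.65)(-0.15) − (-0.40)(0.00)] = 0.0975
  C_33 = (0.65)(0.90) − (-0.30)(0.00) = 0.5850
det(I−A) = Σ_j (I−A)_1j·C_1j = (0.65)(0.5250) + (-0.30)(0.0450) + (-0.40)(0.2700) = 0.21975
adj(I−A) = Cᵀ =
  [ 0.5250   0.3550   0.4050]
  [ 0.0450   0.3025   0.0975]
  [ 0.2700   0.3500   0.5850]
(I − A)⁻¹ = adj(I−A) / det(I−A) ≈
  [   2.38908     1.61547     1.84300]
  [   0.20478     1.37656     0.44369]
  [   1.22867     1.59272     2.66212]
The output multiplier for sector j is the column-j sum of the Leontief inverse (I − A)⁻¹ = adj(I−A) / det(I−A).
Column B of adj(I−A): (0.5250, 0.0450, 0.2700); det(I−A) = 0.21975.
m_B = (0.5250 + 0.0450 + 0.2700) / 0.21975 = 0.84 / 0.21975 ≈ 3.8225.

m_B = 3.8225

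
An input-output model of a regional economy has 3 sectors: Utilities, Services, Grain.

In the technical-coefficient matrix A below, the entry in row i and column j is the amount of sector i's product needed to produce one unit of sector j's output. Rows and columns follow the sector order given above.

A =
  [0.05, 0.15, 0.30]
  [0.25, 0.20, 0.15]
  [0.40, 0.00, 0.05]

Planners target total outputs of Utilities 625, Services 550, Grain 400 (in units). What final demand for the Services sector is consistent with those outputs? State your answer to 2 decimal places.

I − A =
  [   0.95    -0.15    -0.30]
  [  -0.25     0.80    -0.15]
  [  -0.40     0.00     0.95]
d = (I − A) x:
  d_U = (+0.95)·625 + (-0.15)·550 + (-0.30)·400 = 391.25
  d_S = (-0.25)·625 + (+0.80)·550 + (-0.15)·400 = 223.75
  d_G = (-0.40)·625 + (+0.00)·550 + (+0.95)·400 = 130.00

d_S = 223.75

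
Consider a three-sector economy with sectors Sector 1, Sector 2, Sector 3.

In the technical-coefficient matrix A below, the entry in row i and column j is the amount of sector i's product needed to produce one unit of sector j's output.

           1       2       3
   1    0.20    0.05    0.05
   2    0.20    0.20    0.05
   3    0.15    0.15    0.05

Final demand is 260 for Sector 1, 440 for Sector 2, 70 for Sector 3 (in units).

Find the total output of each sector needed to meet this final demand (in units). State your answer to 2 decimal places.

I − A =
  [   0.80    -0.05    -0.05]
  [  -0.20     0.80    -0.05]
  [  -0.15    -0.15     0.95]
Cofactors of I−A, C_ij = (−1)^(i+j)·(minor ij) (rows/columns in the sector order above):
  C_11 = (0.80)(0.95) − (-0.05)(-0.15) = 0.7525
  C_12 = −[(-0.20)(0.95) − (-0.05)(-0.15)] = 0.1975
  C_13 = (-0.20)(-0.15) − (0.80)(-0.15) = 0.1500
  C_21 = −[(-0.05)(0.95) − (-0.05)(-0.15)] = 0.0550
  C_22 = (0.80)(0.95) − (-0.05)(-0.15) = 0.7525
  C_23 = −[(0.80)(-0.15) − (-0.05)(-0.15)] = 0.1275
  C_31 = (-0.05)(-0.05) − (-0.05)(0.80) = 0.0425
  C_32 = −[(0.80)(-0.05) − (-0.05)(-0.20)] = 0.0500
  C_33 = (0.80)(0.80) − (-0.05)(-0.20) = 0.6300
det(I−A) = Σ_j (I−A)_1j·C_1j = (0.80)(0.7525) + (-0.05)(0.1975) + (-0.05)(0.1500) = 0.584625
adj(I−A) = Cᵀ =
  [ 0.7525   0.0550   0.0425]
  [ 0.1975   0.7525   0.0500]
  [ 0.1500   0.1275   0.6300]
(I − A)⁻¹ = adj(I−A) / det(I−A) ≈
  [   1.2871     0.0941     0.0727]
  [   0.3378     1.2871     0.0855]
  [   0.2566     0.2181     1.0776]
x = (I − A)⁻¹ d = adj(I−A)·d / det(I−A), with det(I−A) = 0.584625:
  x_1 = (0.7525·260 + 0.0550·440 + 0.0425·70) / 0.584625 = 222.825 / 0.584625 ≈ 381.14
  x_2 = (0.1975·260 + 0.7525·440 + 0.0500·70) / 0.584625 = 385.95 / 0.584625 ≈ 660.17
  x_3 = (0.1500·260 + 0.1275·440 + 0.6300·70) / 0.584625 = 139.20 / 0.584625 ≈ 238.10

x_1 = 381.14, x_2 = 660.17, x_3 = 238.10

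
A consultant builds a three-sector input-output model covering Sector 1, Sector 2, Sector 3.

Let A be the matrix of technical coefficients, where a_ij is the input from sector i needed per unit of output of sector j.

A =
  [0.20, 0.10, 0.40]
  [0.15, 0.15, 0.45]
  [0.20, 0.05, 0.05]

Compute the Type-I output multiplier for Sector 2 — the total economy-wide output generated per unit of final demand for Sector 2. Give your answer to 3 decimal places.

I − A =
  [   0.80    -0.10    -0.40]
  [  -0.15     0.85    -0.45]
  [  -0.20    -0.05     0.95]
Cofactors of I−A, C_ij = (−1)^(i+j)·(minor ij) (rows/columns in the sector order above):
  C_11 = (0.85)(0.95) − (-0.45)(-0.05) = 0.7850
  C_12 = −[(-0.15)(0.95) − (-0.45)(-0.20)] = 0.2325
  C_13 = (-0.15)(-0.05) − (0.85)(-0.20) = 0.1775
  C_21 = −[(-0.10)(0.95) − (-0.40)(-0.05)] = 0.1150
  C_22 = (0.80)(0.95) − (-0.40)(-0.20) = 0.6800
  C_23 = −[(0.80)(-0.05) − (-0.10)(-0.20)] = 0.0600
  C_31 = (-0.10)(-0.45) − (-0.40)(0.85) = 0.3850
  C_32 = −[(0.80)(-0.45) − (-0.40)(-0.15)] = 0.4200
  C_33 = (0.80)(0.85) − (-0.10)(-0.15) = 0.6650
det(I−A) = Σ_j (I−A)_1j·C_1j = (0.80)(0.7850) + (-0.10)(0.2325) + (-0.40)(0.1775) = 0.53375
adj(I−A) = Cᵀ =
  [ 0.7850   0.1150   0.3850]
  [ 0.2325   0.6800   0.4200]
  [ 0.1775   0.0600   0.6650]
(I − A)⁻¹ = adj(I−A) / det(I−A) ≈
  [   1.4707     0.2155     0.7213]
  [   0.4356     1.2740     0.7869]
  [   0.3326     0.1124     1.2459]
The output multiplier for sector j is the column-j sum of the Leontief inverse (I − A)⁻¹ = adj(I−A) / det(I−A).
Column 2 of adj(I−A): (0.1150, 0.6800, 0.0600); det(I−A) = 0.53375.
m_2 = (0.1150 + 0.6800 + 0.0600) / 0.53375 = 0.855 / 0.53375 ≈ 1.602.

m_2 = 1.602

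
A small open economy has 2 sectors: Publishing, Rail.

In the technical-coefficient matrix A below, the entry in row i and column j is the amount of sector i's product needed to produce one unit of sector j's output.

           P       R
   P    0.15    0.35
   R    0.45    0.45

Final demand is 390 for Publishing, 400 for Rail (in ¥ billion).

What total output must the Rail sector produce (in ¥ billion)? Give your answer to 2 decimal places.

x_R = 1662.90

I − A =
  [   0.85    -0.35]
  [  -0.45     0.55]
det(I−A) = (0.85)(0.55) − (-0.35)(-0.45) = 0.3100
adj(I−A) = [[0.55, 0.35], [0.45, 0.85]]
(I − A)⁻¹ = adj(I−A) / det(I−A) ≈
  [   1.7742     1.1290]
  [   1.4516     2.7419]
x = (I − A)⁻¹ d = adj(I−A)·d / det(I−A), with det(I−A) = 0.3100:
  x_P = (0.55·390 + 0.35·400) / 0.3100 = 354.50 / 0.3100 ≈ 1143.55
  x_R = (0.45·390 + 0.85·400) / 0.3100 = 515.50 / 0.3100 ≈ 1662.90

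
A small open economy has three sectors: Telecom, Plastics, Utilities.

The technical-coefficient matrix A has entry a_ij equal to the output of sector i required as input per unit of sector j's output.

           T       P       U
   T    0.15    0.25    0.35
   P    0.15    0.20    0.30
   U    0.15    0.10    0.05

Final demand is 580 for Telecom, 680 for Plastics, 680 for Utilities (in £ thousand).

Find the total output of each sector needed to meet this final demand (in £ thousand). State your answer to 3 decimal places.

x_T = 1615.008, x_P = 1579.197, x_U = 1137.022

I − A =
  [   0.85    -0.25    -0.35]
  [  -0.15     0.80    -0.30]
  [  -0.15    -0.10     0.95]
Cofactors of I−A, C_ij = (−1)^(i+j)·(minor ij) (rows/columns in the sector order above):
  C_11 = (0.80)(0.95) − (-0.30)(-0.10) = 0.7300
  C_12 = −[(-0.15)(0.95) − (-0.30)(-0.15)] = 0.1875
  C_13 = (-0.15)(-0.10) − (0.80)(-0.15) = 0.1350
  C_21 = −[(-0.25)(0.95) − (-0.35)(-0.10)] = 0.2725
  C_22 = (0.85)(0.95) − (-0.35)(-0.15) = 0.7550
  C_23 = −[(0.85)(-0.10) − (-0.25)(-0.15)] = 0.1225
  C_31 = (-0.25)(-0.30) − (-0.35)(0.80) = 0.3550
  C_32 = −[(0.85)(-0.30) − (-0.35)(-0.15)] = 0.3075
  C_33 = (0.85)(0.80) − (-0.25)(-0.15) = 0.6425
det(I−A) = Σ_j (I−A)_1j·C_1j = (0.85)(0.7300) + (-0.25)(0.1875) + (-0.35)(0.1350) = 0.526375
adj(I−A) = Cᵀ =
  [ 0.7300   0.2725   0.3550]
  [ 0.1875   0.7550   0.3075]
  [ 0.1350   0.1225   0.6425]
(I − A)⁻¹ = adj(I−A) / det(I−A) ≈
  [   1.3868     0.5177     0.6744]
  [   0.3562     1.4343     0.5842]
  [   0.2565     0.2327     1.2206]
x = (I − A)⁻¹ d = adj(I−A)·d / det(I−A), with det(I−A) = 0.526375:
  x_T = (0.7300·580 + 0.2725·680 + 0.3550·680) / 0.526375 = 850.10 / 0.526375 ≈ 1615.008
  x_P = (0.1875·580 + 0.7550·680 + 0.3075·680) / 0.526375 = 831.25 / 0.526375 ≈ 1579.197
  x_U = (0.1350·580 + 0.1225·680 + 0.6425·680) / 0.526375 = 598.50 / 0.526375 ≈ 1137.022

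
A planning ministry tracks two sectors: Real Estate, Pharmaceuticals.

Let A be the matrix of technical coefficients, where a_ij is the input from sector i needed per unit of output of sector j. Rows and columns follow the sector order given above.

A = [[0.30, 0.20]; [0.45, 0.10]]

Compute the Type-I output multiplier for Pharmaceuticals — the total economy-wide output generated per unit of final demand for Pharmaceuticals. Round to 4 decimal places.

I − A =
  [   0.70    -0.20]
  [  -0.45     0.90]
det(I−A) = (0.70)(0.90) − (-0.20)(-0.45) = 0.5400
adj(I−A) = [[0.90, 0.20], [0.45, 0.70]]
(I − A)⁻¹ = adj(I−A) / det(I−A) ≈
  [   1.66667     0.37037]
  [   0.83333     1.29630]
The output multiplier for sector j is the column-j sum of the Leontief inverse (I − A)⁻¹ = adj(I−A) / det(I−A).
Column 2 of adj(I−A): (0.20, 0.70); det(I−A) = 0.5400.
m_2 = (0.20 + 0.70) / 0.5400 = 0.90 / 0.5400 ≈ 1.6667.

m_2 = 1.6667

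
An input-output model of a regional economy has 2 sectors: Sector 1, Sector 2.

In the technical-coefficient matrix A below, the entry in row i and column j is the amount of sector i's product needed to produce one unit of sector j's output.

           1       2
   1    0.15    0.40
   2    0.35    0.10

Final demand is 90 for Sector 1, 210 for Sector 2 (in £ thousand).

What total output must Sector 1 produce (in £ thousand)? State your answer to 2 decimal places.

x_1 = 264.00

I − A =
  [   0.85    -0.40]
  [  -0.35     0.90]
det(I−A) = (0.85)(0.90) − (-0.40)(-0.35) = 0.6250
adj(I−A) = [[0.90, 0.40], [0.35, 0.85]]
(I − A)⁻¹ = adj(I−A) / det(I−A) ≈
  [   1.4400     0.6400]
  [   0.5600     1.3600]
x = (I − A)⁻¹ d = adj(I−A)·d / det(I−A), with det(I−A) = 0.6250:
  x_1 = (0.90·90 + 0.40·210) / 0.6250 = 165.00 / 0.6250 = 264.00
  x_2 = (0.35·90 + 0.85·210) / 0.6250 = 210.00 / 0.6250 = 336.00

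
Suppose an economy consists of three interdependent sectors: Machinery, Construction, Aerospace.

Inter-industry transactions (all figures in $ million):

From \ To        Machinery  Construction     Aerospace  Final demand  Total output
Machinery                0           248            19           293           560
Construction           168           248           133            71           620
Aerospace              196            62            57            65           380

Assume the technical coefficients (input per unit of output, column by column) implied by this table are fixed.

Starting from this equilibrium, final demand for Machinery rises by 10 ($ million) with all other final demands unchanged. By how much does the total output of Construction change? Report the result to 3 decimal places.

Δx_2 = 12.099

Technical coefficients a_ij = z_ij / X_j:
  a_11 = 0/560 = 0.00, a_21 = 168/560 = 0.30, a_31 = 196/560 = 0.35
  a_12 = 248/620 = 0.40, a_22 = 248/620 = 0.40, a_32 = 62/620 = 0.10
  a_13 = 19/380 = 0.05, a_23 = 133/380 = 0.35, a_33 = 57/380 = 0.15
I − A =
  [   1.00    -0.40    -0.05]
  [  -0.30     0.60    -0.35]
  [  -0.35    -0.10     0.85]
Cofactors of I−A, C_ij = (−1)^(i+j)·(minor ij) (rows/columns in the sector order above):
  C_11 = (0.60)(0.85) − (-0.35)(-0.10) = 0.4750
  C_12 = −[(-0.30)(0.85) − (-0.35)(-0.35)] = 0.3775
  C_13 = (-0.30)(-0.10) − (0.60)(-0.35) = 0.2400
  C_21 = −[(-0.40)(0.85) − (-0.05)(-0.10)] = 0.3450
  C_22 = (1.00)(0.85) − (-0.05)(-0.35) = 0.8325
  C_23 = −[(1.00)(-0.10) − (-0.40)(-0.35)] = 0.2400
  C_31 = (-0.40)(-0.35) − (-0.05)(0.60) = 0.1700
  C_32 = −[(1.00)(-0.35) − (-0.05)(-0.30)] = 0.3650
  C_33 = (1.00)(0.60) − (-0.40)(-0.30) = 0.4800
det(I−A) = Σ_j (I−A)_1j·C_1j = (1.00)(0.4750) + (-0.40)(0.3775) + (-0.05)(0.2400) = 0.3120
adj(I−A) = Cᵀ =
  [ 0.4750   0.3450   0.1700]
  [ 0.3775   0.8325   0.3650]
  [ 0.2400   0.2400   0.4800]
(I − A)⁻¹ = adj(I−A) / det(I−A) ≈
  [   1.5224     1.1058     0.5449]
  [   1.2099     2.6683     1.1699]
  [   0.7692     0.7692     1.5385]
Δx = (I − A)⁻¹ Δd with Δd having +10 in the Machinery component and 0 elsewhere.
So Δx_2 = L_21 · (+10), where L_21 = adj(I−A)_21 / det(I−A) = 0.3775 / 0.3120.
Δx_2 = 0.3775 × (+10) / 0.3120 = 3.775 / 0.3120 ≈ 12.099.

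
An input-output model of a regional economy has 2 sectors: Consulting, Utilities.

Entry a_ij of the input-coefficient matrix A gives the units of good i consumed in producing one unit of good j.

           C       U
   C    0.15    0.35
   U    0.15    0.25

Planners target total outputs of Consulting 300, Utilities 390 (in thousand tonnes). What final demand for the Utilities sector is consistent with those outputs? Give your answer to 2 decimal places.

d_U = 247.50

I − A =
  [   0.85    -0.35]
  [  -0.15     0.75]
d = (I − A) x:
  d_C = (+0.85)·300 + (-0.35)·390 = 118.50
  d_U = (-0.15)·300 + (+0.75)·390 = 247.50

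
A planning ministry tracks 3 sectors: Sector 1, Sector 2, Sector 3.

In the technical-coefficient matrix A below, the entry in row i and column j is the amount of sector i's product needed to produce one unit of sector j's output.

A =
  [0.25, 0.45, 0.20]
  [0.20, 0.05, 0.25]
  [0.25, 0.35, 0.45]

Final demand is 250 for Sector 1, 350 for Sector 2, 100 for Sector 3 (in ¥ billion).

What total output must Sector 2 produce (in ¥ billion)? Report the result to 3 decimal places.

I − A =
  [   0.75    -0.45    -0.20]
  [  -0.20     0.95    -0.25]
  [  -0.25    -0.35     0.55]
Cofactors of I−A, C_ij = (−1)^(i+j)·(minor ij) (rows/columns in the sector order above):
  C_11 = (0.95)(0.55) − (-0.25)(-0.35) = 0.4350
  C_12 = −[(-0.20)(0.55) − (-0.25)(-0.25)] = 0.1725
  C_13 = (-0.20)(-0.35) − (0.95)(-0.25) = 0.3075
  C_21 = −[(-0.45)(0.55) − (-0.20)(-0.35)] = 0.3175
  C_22 = (0.75)(0.55) − (-0.20)(-0.25) = 0.3625
  C_23 = −[(0.75)(-0.35) − (-0.45)(-0.25)] = 0.3750
  C_31 = (-0.45)(-0.25) − (-0.20)(0.95) = 0.3025
  C_32 = −[(0.75)(-0.25) − (-0.20)(-0.20)] = 0.2275
  C_33 = (0.75)(0.95) − (-0.45)(-0.20) = 0.6225
det(I−A) = Σ_j (I−A)_1j·C_1j = (0.75)(0.4350) + (-0.45)(0.1725) + (-0.20)(0.3075) = 0.187125
adj(I−A) = Cᵀ =
  [ 0.4350   0.3175   0.3025]
  [ 0.1725   0.3625   0.2275]
  [ 0.3075   0.3750   0.6225]
(I − A)⁻¹ = adj(I−A) / det(I−A) ≈
  [   2.3246     1.6967     1.6166]
  [   0.9218     1.9372     1.2158]
  [   1.6433     2.0040     3.3267]
x = (I − A)⁻¹ d = adj(I−A)·d / det(I−A), with det(I−A) = 0.187125:
  x_1 = (0.4350·250 + 0.3175·350 + 0.3025·100) / 0.187125 = 250.125 / 0.187125 ≈ 1336.673
  x_2 = (0.1725·250 + 0.3625·350 + 0.2275·100) / 0.187125 = 192.75 / 0.187125 ≈ 1030.060
  x_3 = (0.3075·250 + 0.3750·350 + 0.6225·100) / 0.187125 = 270.375 / 0.187125 ≈ 1444.890

x_2 = 1030.060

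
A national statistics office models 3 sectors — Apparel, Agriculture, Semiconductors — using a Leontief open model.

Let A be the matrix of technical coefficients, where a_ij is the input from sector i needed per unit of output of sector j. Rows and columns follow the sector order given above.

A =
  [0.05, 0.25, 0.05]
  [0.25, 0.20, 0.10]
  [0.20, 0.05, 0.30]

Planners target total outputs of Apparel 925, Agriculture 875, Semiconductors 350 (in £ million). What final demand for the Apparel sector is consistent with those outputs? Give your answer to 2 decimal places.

I − A =
  [   0.95    -0.25    -0.05]
  [  -0.25     0.80    -0.10]
  [  -0.20    -0.05     0.70]
d = (I − A) x:
  d_1 = (+0.95)·925 + (-0.25)·875 + (-0.05)·350 = 642.50
  d_2 = (-0.25)·925 + (+0.80)·875 + (-0.10)·350 = 433.75
  d_3 = (-0.20)·925 + (-0.05)·875 + (+0.70)·350 = 16.25

d_1 = 642.50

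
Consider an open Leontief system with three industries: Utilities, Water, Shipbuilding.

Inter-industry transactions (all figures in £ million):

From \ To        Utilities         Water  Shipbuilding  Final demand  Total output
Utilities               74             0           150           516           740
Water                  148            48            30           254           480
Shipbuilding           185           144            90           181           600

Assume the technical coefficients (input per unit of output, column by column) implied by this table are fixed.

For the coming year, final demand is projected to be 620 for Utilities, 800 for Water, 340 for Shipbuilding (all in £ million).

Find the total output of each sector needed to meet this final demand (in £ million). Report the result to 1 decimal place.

Technical coefficients a_ij = z_ij / X_j:
  a_11 = 74/740 = 0.10, a_21 = 148/740 = 0.20, a_31 = 185/740 = 0.25
  a_12 = 0/480 = 0.00, a_22 = 48/480 = 0.10, a_32 = 144/480 = 0.30
  a_13 = 150/600 = 0.25, a_23 = 30/600 = 0.05, a_33 = 90/600 = 0.15
I − A =
  [   0.90     0.00    -0.25]
  [  -0.20     0.90    -0.05]
  [  -0.25    -0.30     0.85]
Cofactors of I−A, C_ij = (−1)^(i+j)·(minor ij) (rows/columns in the sector order above):
  C_11 = (0.90)(0.85) − (-0.05)(-0.30) = 0.7500
  C_12 = −[(-0.20)(0.85) − (-0.05)(-0.25)] = 0.1825
  C_13 = (-0.20)(-0.30) − (0.90)(-0.25) = 0.2850
  C_21 = −[(0.00)(0.85) − (-0.25)(-0.30)] = 0.0750
  C_22 = (0.90)(0.85) − (-0.25)(-0.25) = 0.7025
  C_23 = −[(0.90)(-0.30) − (0.00)(-0.25)] = 0.2700
  C_31 = (0.00)(-0.05) − (-0.25)(0.90) = 0.2250
  C_32 = −[(0.90)(-0.05) − (-0.25)(-0.20)] = 0.0950
  C_33 = (0.90)(0.90) − (0.00)(-0.20) = 0.8100
det(I−A) = Σ_j (I−A)_1j·C_1j = (0.90)(0.7500) + (0.00)(0.1825) + (-0.25)(0.2850) = 0.60375
adj(I−A) = Cᵀ =
  [ 0.7500   0.0750   0.2250]
  [ 0.1825   0.7025   0.0950]
  [ 0.2850   0.2700   0.8100]
(I − A)⁻¹ = adj(I−A) / det(I−A) ≈
  [   1.2422     0.1242     0.3727]
  [   0.3023     1.1636     0.1573]
  [   0.4720     0.4472     1.3416]
x = (I − A)⁻¹ d = adj(I−A)·d / det(I−A), with det(I−A) = 0.60375:
  x_1 = (0.7500·620 + 0.0750·800 + 0.2250·340) / 0.60375 = 601.50 / 0.60375 ≈ 996.3
  x_2 = (0.1825·620 + 0.7025·800 + 0.0950·340) / 0.60375 = 707.45 / 0.60375 ≈ 1171.8
  x_3 = (0.2850·620 + 0.2700·800 + 0.8100·340) / 0.60375 = 668.10 / 0.60375 ≈ 1106.6

x_1 = 996.3, x_2 = 1171.8, x_3 = 1106.6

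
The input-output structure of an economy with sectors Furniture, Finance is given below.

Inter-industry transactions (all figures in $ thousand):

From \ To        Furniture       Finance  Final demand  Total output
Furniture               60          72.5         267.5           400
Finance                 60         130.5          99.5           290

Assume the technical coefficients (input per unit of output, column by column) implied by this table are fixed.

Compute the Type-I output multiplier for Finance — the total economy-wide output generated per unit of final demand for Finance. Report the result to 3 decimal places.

Technical coefficients a_ij = z_ij / X_j:
  a_11 = 60/400 = 0.15, a_21 = 60/400 = 0.15
  a_12 = 72.5/290 = 0.25, a_22 = 130.5/290 = 0.45
I − A =
  [   0.85    -0.25]
  [  -0.15     0.55]
det(I−A) = (0.85)(0.55) − (-0.25)(-0.15) = 0.4300
adj(I−A) = [[0.55, 0.25], [0.15, 0.85]]
(I − A)⁻¹ = adj(I−A) / det(I−A) ≈
  [   1.2791     0.5814]
  [   0.3488     1.9767]
The output multiplier for sector j is the column-j sum of the Leontief inverse (I − A)⁻¹ = adj(I−A) / det(I−A).
Column 2 of adj(I−A): (0.25, 0.85); det(I−A) = 0.4300.
m_2 = (0.25 + 0.85) / 0.4300 = 1.10 / 0.4300 ≈ 2.558.

m_2 = 2.558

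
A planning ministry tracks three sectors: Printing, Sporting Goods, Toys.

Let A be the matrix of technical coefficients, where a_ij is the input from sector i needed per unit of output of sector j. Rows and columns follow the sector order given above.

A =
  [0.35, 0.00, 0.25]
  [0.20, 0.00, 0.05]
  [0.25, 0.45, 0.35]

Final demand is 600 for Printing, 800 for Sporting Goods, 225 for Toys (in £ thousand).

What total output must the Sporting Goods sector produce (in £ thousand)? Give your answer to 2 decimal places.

I − A =
  [   0.65     0.00    -0.25]
  [  -0.20     1.00    -0.05]
  [  -0.25    -0.45     0.65]
Cofactors of I−A, C_ij = (−1)^(i+j)·(minor ij) (rows/columns in the sector order above):
  C_11 = (1.00)(0.65) − (-0.05)(-0.45) = 0.6275
  C_12 = −[(-0.20)(0.65) − (-0.05)(-0.25)] = 0.1425
  C_13 = (-0.20)(-0.45) − (1.00)(-0.25) = 0.3400
  C_21 = −[(0.00)(0.65) − (-0.25)(-0.45)] = 0.1125
  C_22 = (0.65)(0.65) − (-0.25)(-0.25) = 0.3600
  C_23 = −[(0.65)(-0.45) − (0.00)(-0.25)] = 0.2925
  C_31 = (0.00)(-0.05) − (-0.25)(1.00) = 0.2500
  C_32 = −[(0.65)(-0.05) − (-0.25)(-0.20)] = 0.0825
  C_33 = (0.65)(1.00) − (0.00)(-0.20) = 0.6500
det(I−A) = Σ_j (I−A)_1j·C_1j = (0.65)(0.6275) + (0.00)(0.1425) + (-0.25)(0.3400) = 0.322875
adj(I−A) = Cᵀ =
  [ 0.6275   0.1125   0.2500]
  [ 0.1425   0.3600   0.0825]
  [ 0.3400   0.2925   0.6500]
(I − A)⁻¹ = adj(I−A) / det(I−A) ≈
  [   1.9435     0.3484     0.7743]
  [   0.4413     1.1150     0.2555]
  [   1.0530     0.9059     2.0132]
x = (I − A)⁻¹ d = adj(I−A)·d / det(I−A), with det(I−A) = 0.322875:
  x_1 = (0.6275·600 + 0.1125·800 + 0.2500·225) / 0.322875 = 522.75 / 0.322875 ≈ 1619.05
  x_2 = (0.1425·600 + 0.3600·800 + 0.0825·225) / 0.322875 = 392.0625 / 0.322875 ≈ 1214.29
  x_3 = (0.3400·600 + 0.2925·800 + 0.6500·225) / 0.322875 = 584.25 / 0.322875 ≈ 1809.52

x_2 = 1214.29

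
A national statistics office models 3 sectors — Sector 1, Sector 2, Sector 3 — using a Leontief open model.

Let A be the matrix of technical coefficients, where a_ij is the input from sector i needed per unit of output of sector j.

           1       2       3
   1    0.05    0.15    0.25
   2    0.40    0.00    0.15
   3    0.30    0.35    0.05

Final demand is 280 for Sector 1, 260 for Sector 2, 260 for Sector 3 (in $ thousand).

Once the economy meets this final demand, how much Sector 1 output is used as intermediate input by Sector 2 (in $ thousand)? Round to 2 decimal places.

z_12 = 87.76

I − A =
  [   0.95    -0.15    -0.25]
  [  -0.40     1.00    -0.15]
  [  -0.30    -0.35     0.95]
Cofactors of I−A, C_ij = (−1)^(i+j)·(minor ij) (rows/columns in the sector order above):
  C_11 = (1.00)(0.95) − (-0.15)(-0.35) = 0.8975
  C_12 = −[(-0.40)(0.95) − (-0.15)(-0.30)] = 0.4250
  C_13 = (-0.40)(-0.35) − (1.00)(-0.30) = 0.4400
  C_21 = −[(-0.15)(0.95) − (-0.25)(-0.35)] = 0.2300
  C_22 = (0.95)(0.95) − (-0.25)(-0.30) = 0.8275
  C_23 = −[(0.95)(-0.35) − (-0.15)(-0.30)] = 0.3775
  C_31 = (-0.15)(-0.15) − (-0.25)(1.00) = 0.2725
  C_32 = −[(0.95)(-0.15) − (-0.25)(-0.40)] = 0.2425
  C_33 = (0.95)(1.00) − (-0.15)(-0.40) = 0.8900
det(I−A) = Σ_j (I−A)_1j·C_1j = (0.95)(0.8975) + (-0.15)(0.4250) + (-0.25)(0.4400) = 0.678875
adj(I−A) = Cᵀ =
  [ 0.8975   0.2300   0.2725]
  [ 0.4250   0.8275   0.2425]
  [ 0.4400   0.3775   0.8900]
(I − A)⁻¹ = adj(I−A) / det(I−A) ≈
  [   1.3220     0.3388     0.4014]
  [   0.6260     1.2189     0.3572]
  [   0.6481     0.5561     1.3110]
First solve x = (I − A)⁻¹ d = adj(I−A)·d / det(I−A); in particular x_2 = (0.4250·280 + 0.8275·260 + 0.2425·260) / 0.678875 = 397.20 / 0.678875 ≈ 585.0856.
Intermediate flow from 1 to 2: z_12 = a_12 · x_2 = 0.15 × 397.20 / 0.678875 = 59.58 / 0.678875 ≈ 87.76.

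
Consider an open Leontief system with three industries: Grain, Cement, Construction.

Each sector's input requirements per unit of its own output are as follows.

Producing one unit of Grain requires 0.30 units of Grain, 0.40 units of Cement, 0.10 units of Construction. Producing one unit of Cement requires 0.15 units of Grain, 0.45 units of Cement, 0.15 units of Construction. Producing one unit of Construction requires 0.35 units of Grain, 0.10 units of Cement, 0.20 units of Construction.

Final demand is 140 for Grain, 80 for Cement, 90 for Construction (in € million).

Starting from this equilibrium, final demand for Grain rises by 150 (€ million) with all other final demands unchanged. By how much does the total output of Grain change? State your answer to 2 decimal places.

Δx_1 = 306.86

I − A =
  [   0.70    -0.15    -0.35]
  [  -0.40     0.55    -0.10]
  [  -0.10    -0.15     0.80]
Cofactors of I−A, C_ij = (−1)^(i+j)·(minor ij) (rows/columns in the sector order above):
  C_11 = (0.55)(0.80) − (-0.10)(-0.15) = 0.4250
  C_12 = −[(-0.40)(0.80) − (-0.10)(-0.10)] = 0.3300
  C_13 = (-0.40)(-0.15) − (0.55)(-0.10) = 0.1150
  C_21 = −[(-0.15)(0.80) − (-0.35)(-0.15)] = 0.1725
  C_22 = (0.70)(0.80) − (-0.35)(-0.10) = 0.5250
  C_23 = −[(0.70)(-0.15) − (-0.15)(-0.10)] = 0.1200
  C_31 = (-0.15)(-0.10) − (-0.35)(0.55) = 0.2075
  C_32 = −[(0.70)(-0.10) − (-0.35)(-0.40)] = 0.2100
  C_33 = (0.70)(0.55) − (-0.15)(-0.40) = 0.3250
det(I−A) = Σ_j (I−A)_1j·C_1j = (0.70)(0.4250) + (-0.15)(0.3300) + (-0.35)(0.1150) = 0.20775
adj(I−A) = Cᵀ =
  [ 0.4250   0.1725   0.2075]
  [ 0.3300   0.5250   0.2100]
  [ 0.1150   0.1200   0.3250]
(I − A)⁻¹ = adj(I−A) / det(I−A) ≈
  [   2.0457     0.8303     0.9988]
  [   1.5884     2.5271     1.0108]
  [   0.5535     0.5776     1.5644]
Δx = (I − A)⁻¹ Δd with Δd having +150 in the Grain component and 0 elsewhere.
So Δx_1 = L_11 · (+150), where L_11 = adj(I−A)_11 / det(I−A) = 0.4250 / 0.20775.
Δx_1 = 0.4250 × (+150) / 0.20775 = 63.75 / 0.20775 ≈ 306.86.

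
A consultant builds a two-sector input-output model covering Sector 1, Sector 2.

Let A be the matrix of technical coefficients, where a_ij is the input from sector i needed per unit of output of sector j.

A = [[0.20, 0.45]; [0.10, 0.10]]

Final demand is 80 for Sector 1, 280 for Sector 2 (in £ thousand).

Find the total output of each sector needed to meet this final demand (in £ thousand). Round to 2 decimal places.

I − A =
  [   0.80    -0.45]
  [  -0.10     0.90]
det(I−A) = (0.80)(0.90) − (-0.45)(-0.10) = 0.6750
adj(I−A) = [[0.90, 0.45], [0.10, 0.80]]
(I − A)⁻¹ = adj(I−A) / det(I−A) ≈
  [   1.3333     0.6667]
  [   0.1481     1.1852]
x = (I − A)⁻¹ d = adj(I−A)·d / det(I−A), with det(I−A) = 0.6750:
  x_1 = (0.90·80 + 0.45·280) / 0.6750 = 198.00 / 0.6750 ≈ 293.33
  x_2 = (0.10·80 + 0.80·280) / 0.6750 = 232.00 / 0.6750 ≈ 343.70

x_1 = 293.33, x_2 = 343.70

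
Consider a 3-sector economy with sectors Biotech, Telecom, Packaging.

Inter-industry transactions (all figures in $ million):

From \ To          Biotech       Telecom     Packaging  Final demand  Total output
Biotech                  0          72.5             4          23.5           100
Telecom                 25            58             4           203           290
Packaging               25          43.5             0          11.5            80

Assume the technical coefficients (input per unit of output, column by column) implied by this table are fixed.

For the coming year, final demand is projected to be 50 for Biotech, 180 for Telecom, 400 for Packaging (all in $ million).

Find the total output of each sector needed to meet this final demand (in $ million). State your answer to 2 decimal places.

Technical coefficients a_ij = z_ij / X_j:
  a_11 = 0/100 = 0.00, a_21 = 25/100 = 0.25, a_31 = 25/100 = 0.25
  a_12 = 72.5/290 = 0.25, a_22 = 58/290 = 0.20, a_32 = 43.5/290 = 0.15
  a_13 = 4/80 = 0.05, a_23 = 4/80 = 0.05, a_33 = 0/80 = 0.00
I − A =
  [   1.00    -0.25    -0.05]
  [  -0.25     0.80    -0.05]
  [  -0.25    -0.15     1.00]
Cofactors of I−A, C_ij = (−1)^(i+j)·(minor ij) (rows/columns in the sector order above):
  C_11 = (0.80)(1.00) − (-0.05)(-0.15) = 0.7925
  C_12 = −[(-0.25)(1.00) − (-0.05)(-0.25)] = 0.2625
  C_13 = (-0.25)(-0.15) − (0.80)(-0.25) = 0.2375
  C_21 = −[(-0.25)(1.00) − (-0.05)(-0.15)] = 0.2575
  C_22 = (1.00)(1.00) − (-0.05)(-0.25) = 0.9875
  C_23 = −[(1.00)(-0.15) − (-0.25)(-0.25)] = 0.2125
  C_31 = (-0.25)(-0.05) − (-0.05)(0.80) = 0.0525
  C_32 = −[(1.00)(-0.05) − (-0.05)(-0.25)] = 0.0625
  C_33 = (1.00)(0.80) − (-0.25)(-0.25) = 0.7375
det(I−A) = Σ_j (I−A)_1j·C_1j = (1.00)(0.7925) + (-0.25)(0.2625) + (-0.05)(0.2375) = 0.7150
adj(I−A) = Cᵀ =
  [ 0.7925   0.2575   0.0525]
  [ 0.2625   0.9875   0.0625]
  [ 0.2375   0.2125   0.7375]
(I − A)⁻¹ = adj(I−A) / det(I−A) ≈
  [   1.1084     0.3601     0.0734]
  [   0.3671     1.3811     0.0874]
  [   0.3322     0.2972     1.0315]
x = (I − A)⁻¹ d = adj(I−A)·d / det(I−A), with det(I−A) = 0.7150:
  x_1 = (0.7925·50 + 0.2575·180 + 0.0525·400) / 0.7150 = 106.975 / 0.7150 ≈ 149.62
  x_2 = (0.2625·50 + 0.9875·180 + 0.0625·400) / 0.7150 = 215.875 / 0.7150 ≈ 301.92
  x_3 = (0.2375·50 + 0.2125·180 + 0.7375·400) / 0.7150 = 345.125 / 0.7150 ≈ 482.69

x_1 = 149.62, x_2 = 301.92, x_3 = 482.69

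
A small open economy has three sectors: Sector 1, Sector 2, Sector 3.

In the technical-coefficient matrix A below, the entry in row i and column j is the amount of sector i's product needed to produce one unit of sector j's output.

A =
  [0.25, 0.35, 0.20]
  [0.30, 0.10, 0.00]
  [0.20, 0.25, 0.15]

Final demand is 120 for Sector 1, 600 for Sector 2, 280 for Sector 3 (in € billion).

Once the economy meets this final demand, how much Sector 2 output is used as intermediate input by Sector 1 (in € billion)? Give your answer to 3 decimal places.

I − A =
  [   0.75    -0.35    -0.20]
  [  -0.30     0.90     0.00]
  [  -0.20    -0.25     0.85]
Cofactors of I−A, C_ij = (−1)^(i+j)·(minor ij) (rows/columns in the sector order above):
  C_11 = (0.90)(0.85) − (0.00)(-0.25) = 0.7650
  C_12 = −[(-0.30)(0.85) − (0.00)(-0.20)] = 0.2550
  C_13 = (-0.30)(-0.25) − (0.90)(-0.20) = 0.2550
  C_21 = −[(-0.35)(0.85) − (-0.20)(-0.25)] = 0.3475
  C_22 = (0.75)(0.85) − (-0.20)(-0.20) = 0.5975
  C_23 = −[(0.75)(-0.25) − (-0.35)(-0.20)] = 0.2575
  C_31 = (-0.35)(0.00) − (-0.20)(0.90) = 0.1800
  C_32 = −[(0.75)(0.00) − (-0.20)(-0.30)] = 0.0600
  C_33 = (0.75)(0.90) − (-0.35)(-0.30) = 0.5700
det(I−A) = Σ_j (I−A)_1j·C_1j = (0.75)(0.7650) + (-0.35)(0.2550) + (-0.20)(0.2550) = 0.4335
adj(I−A) = Cᵀ =
  [ 0.7650   0.3475   0.1800]
  [ 0.2550   0.5975   0.0600]
  [ 0.2550   0.2575   0.5700]
(I − A)⁻¹ = adj(I−A) / det(I−A) ≈
  [   1.7647     0.8016     0.4152]
  [   0.5882     1.3783     0.1384]
  [   0.5882     0.5940     1.3149]
First solve x = (I − A)⁻¹ d = adj(I−A)·d / det(I−A); in particular x_1 = (0.7650·120 + 0.3475·600 + 0.1800·280) / 0.4335 = 350.70 / 0.4335 ≈ 808.99654.
Intermediate flow from 2 to 1: z_21 = a_21 · x_1 = 0.30 × 350.70 / 0.4335 = 105.21 / 0.4335 ≈ 242.699.

z_21 = 242.699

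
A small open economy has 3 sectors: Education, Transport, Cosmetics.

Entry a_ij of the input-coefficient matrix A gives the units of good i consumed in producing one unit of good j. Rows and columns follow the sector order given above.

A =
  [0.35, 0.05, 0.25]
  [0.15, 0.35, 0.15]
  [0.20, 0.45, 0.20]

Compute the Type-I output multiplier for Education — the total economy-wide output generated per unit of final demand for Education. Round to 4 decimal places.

m_1 = 3.3720

I − A =
  [   0.65    -0.05    -0.25]
  [  -0.15     0.65    -0.15]
  [  -0.20    -0.45     0.80]
Cofactors of I−A, C_ij = (−1)^(i+j)·(minor ij) (rows/columns in the sector order above):
  C_11 = (0.65)(0.80) − (-0.15)(-0.45) = 0.4525
  C_12 = −[(-0.15)(0.80) − (-0.15)(-0.20)] = 0.1500
  C_13 = (-0.15)(-0.45) − (0.65)(-0.20) = 0.1975
  C_21 = −[(-0.05)(0.80) − (-0.25)(-0.45)] = 0.1525
  C_22 = (0.65)(0.80) − (-0.25)(-0.20) = 0.4700
  C_23 = −[(0.65)(-0.45) − (-0.05)(-0.20)] = 0.3025
  C_31 = (-0.05)(-0.15) − (-0.25)(0.65) = 0.1700
  C_32 = −[(0.65)(-0.15) − (-0.25)(-0.15)] = 0.1350
  C_33 = (0.65)(0.65) − (-0.05)(-0.15) = 0.4150
det(I−A) = Σ_j (I−A)_1j·C_1j = (0.65)(0.4525) + (-0.05)(0.1500) + (-0.25)(0.1975) = 0.23725
adj(I−A) = Cᵀ =
  [ 0.4525   0.1525   0.1700]
  [ 0.1500   0.4700   0.1350]
  [ 0.1975   0.3025   0.4150]
(I − A)⁻¹ = adj(I−A) / det(I−A) ≈
  [   1.90727     0.64278     0.71654]
  [   0.63224     1.98103     0.56902]
  [   0.83246     1.27503     1.74921]
The output multiplier for sector j is the column-j sum of the Leontief inverse (I − A)⁻¹ = adj(I−A) / det(I−A).
Column 1 of adj(I−A): (0.4525, 0.1500, 0.1975); det(I−A) = 0.23725.
m_1 = (0.4525 + 0.1500 + 0.1975) / 0.23725 = 0.80 / 0.23725 ≈ 3.3720.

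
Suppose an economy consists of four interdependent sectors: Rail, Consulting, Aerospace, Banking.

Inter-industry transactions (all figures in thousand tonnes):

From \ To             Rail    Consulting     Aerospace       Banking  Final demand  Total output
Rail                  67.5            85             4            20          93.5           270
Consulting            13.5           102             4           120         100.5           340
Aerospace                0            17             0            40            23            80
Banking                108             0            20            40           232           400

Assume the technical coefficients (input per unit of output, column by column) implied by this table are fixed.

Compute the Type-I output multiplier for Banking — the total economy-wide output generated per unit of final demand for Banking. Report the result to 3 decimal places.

m_4 = 2.314

Technical coefficients a_ij = z_ij / X_j:
  a_11 = 67.5/270 = 0.25, a_21 = 13.5/270 = 0.05, a_31 = 0/270 = 0.00, a_41 = 108/270 = 0.40
  a_12 = 85/340 = 0.25, a_22 = 102/340 = 0.30, a_32 = 17/340 = 0.05, a_42 = 0/340 = 0.00
  a_13 = 4/80 = 0.05, a_23 = 4/80 = 0.05, a_33 = 0/80 = 0.00, a_43 = 20/80 = 0.25
  a_14 = 20/400 = 0.05, a_24 = 120/400 = 0.30, a_34 = 40/400 = 0.10, a_44 = 40/400 = 0.10
I − A =
  [   0.75    -0.25    -0.05    -0.05]
  [  -0.05     0.70    -0.05    -0.30]
  [   0.00    -0.05     1.00    -0.10]
  [  -0.40     0.00    -0.25     0.90]
Compute the cofactors C_ij = (−1)^(i+j)·(3×3 minor ij) of I−A; the adjugate is their transpose:
adj(I−A) = Cᵀ =
  [ 0.606500   0.221625   0.070250   0.115375]
  [ 0.165750   0.634250   0.097875   0.231500]
  [ 0.036250   0.042750   0.417250   0.062625]
  [ 0.279625   0.110375   0.147125   0.510500]
det(I−A) = Σ_j (I−A)_1j·C_1j = (0.75)(0.606500) + (-0.25)(0.165750) + (-0.05)(0.036250) + (-0.05)(0.279625) = 0.39764375
(I − A)⁻¹ = adj(I−A) / det(I−A) ≈
  [   1.5252     0.5573     0.1767     0.2901]
  [   0.4168     1.5950     0.2461     0.5822]
  [   0.0912     0.1075     1.0493     0.1575]
  [   0.7032     0.2776     0.3700     1.2838]
The output multiplier for sector j is the column-j sum of the Leontief inverse (I − A)⁻¹ = adj(I−A) / det(I−A).
Column 4 of adj(I−A): (0.115375, 0.231500, 0.062625, 0.510500); det(I−A) = 0.39764375.
m_4 = (0.115375 + 0.231500 + 0.062625 + 0.510500) / 0.39764375 = 0.92 / 0.39764375 ≈ 2.314.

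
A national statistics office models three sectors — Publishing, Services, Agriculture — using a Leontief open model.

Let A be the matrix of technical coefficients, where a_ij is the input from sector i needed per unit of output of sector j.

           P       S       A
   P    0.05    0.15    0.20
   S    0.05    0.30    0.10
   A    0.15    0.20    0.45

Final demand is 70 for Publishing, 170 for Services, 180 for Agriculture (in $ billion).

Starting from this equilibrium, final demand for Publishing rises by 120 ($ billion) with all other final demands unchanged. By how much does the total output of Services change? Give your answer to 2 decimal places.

I − A =
  [   0.95    -0.15    -0.20]
  [  -0.05     0.70    -0.10]
  [  -0.15    -0.20     0.55]
Cofactors of I−A, C_ij = (−1)^(i+j)·(minor ij) (rows/columns in the sector order above):
  C_11 = (0.70)(0.55) − (-0.10)(-0.20) = 0.3650
  C_12 = −[(-0.05)(0.55) − (-0.10)(-0.15)] = 0.0425
  C_13 = (-0.05)(-0.20) − (0.70)(-0.15) = 0.1150
  C_21 = −[(-0.15)(0.55) − (-0.20)(-0.20)] = 0.1225
  C_22 = (0.95)(0.55) − (-0.20)(-0.15) = 0.4925
  C_23 = −[(0.95)(-0.20) − (-0.15)(-0.15)] = 0.2125
  C_31 = (-0.15)(-0.10) − (-0.20)(0.70) = 0.1550
  C_32 = −[(0.95)(-0.10) − (-0.20)(-0.05)] = 0.1050
  C_33 = (0.95)(0.70) − (-0.15)(-0.05) = 0.6575
det(I−A) = Σ_j (I−A)_1j·C_1j = (0.95)(0.3650) + (-0.15)(0.0425) + (-0.20)(0.1150) = 0.317375
adj(I−A) = Cᵀ =
  [ 0.3650   0.1225   0.1550]
  [ 0.0425   0.4925   0.1050]
  [ 0.1150   0.2125   0.6575]
(I − A)⁻¹ = adj(I−A) / det(I−A) ≈
  [   1.1501     0.3860     0.4884]
  [   0.1339     1.5518     0.3308]
  [   0.3623     0.6696     2.0717]
Δx = (I − A)⁻¹ Δd with Δd having +120 in the Publishing component and 0 elsewhere.
So Δx_S = L_SP · (+120), where L_SP = adj(I−A)_SP / det(I−A) = 0.0425 / 0.317375.
Δx_S = 0.0425 × (+120) / 0.317375 = 5.10 / 0.317375 ≈ 16.07.

Δx_S = 16.07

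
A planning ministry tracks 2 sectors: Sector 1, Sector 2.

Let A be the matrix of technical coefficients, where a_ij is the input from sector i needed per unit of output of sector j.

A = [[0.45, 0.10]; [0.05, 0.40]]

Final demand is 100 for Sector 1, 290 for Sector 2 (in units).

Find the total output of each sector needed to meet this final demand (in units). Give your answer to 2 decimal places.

I − A =
  [   0.55    -0.10]
  [  -0.05     0.60]
det(I−A) = (0.55)(0.60) − (-0.10)(-0.05) = 0.3250
adj(I−A) = [[0.60, 0.10], [0.05, 0.55]]
(I − A)⁻¹ = adj(I−A) / det(I−A) ≈
  [   1.8462     0.3077]
  [   0.1538     1.6923]
x = (I − A)⁻¹ d = adj(I−A)·d / det(I−A), with det(I−A) = 0.3250:
  x_1 = (0.60·100 + 0.10·290) / 0.3250 = 89.00 / 0.3250 ≈ 273.85
  x_2 = (0.05·100 + 0.55·290) / 0.3250 = 164.50 / 0.3250 ≈ 506.15

x_1 = 273.85, x_2 = 506.15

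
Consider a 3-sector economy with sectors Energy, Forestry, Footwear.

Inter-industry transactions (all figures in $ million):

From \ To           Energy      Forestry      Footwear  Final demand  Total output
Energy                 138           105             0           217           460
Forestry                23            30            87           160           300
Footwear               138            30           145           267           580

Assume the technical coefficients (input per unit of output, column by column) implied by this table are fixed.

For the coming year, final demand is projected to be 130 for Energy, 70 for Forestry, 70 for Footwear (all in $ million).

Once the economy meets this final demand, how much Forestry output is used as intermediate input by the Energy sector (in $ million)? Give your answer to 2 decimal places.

Technical coefficients a_ij = z_ij / X_j:
  a_11 = 138/460 = 0.30, a_21 = 23/460 = 0.05, a_31 = 138/460 = 0.30
  a_12 = 105/300 = 0.35, a_22 = 30/300 = 0.10, a_32 = 30/300 = 0.10
  a_13 = 0/580 = 0.00, a_23 = 87/580 = 0.15, a_33 = 145/580 = 0.25
I − A =
  [   0.70    -0.35     0.00]
  [  -0.05     0.90    -0.15]
  [  -0.30    -0.10     0.75]
Cofactors of I−A, C_ij = (−1)^(i+j)·(minor ij) (rows/columns in the sector order above):
  C_11 = (0.90)(0.75) − (-0.15)(-0.10) = 0.6600
  C_12 = −[(-0.05)(0.75) − (-0.15)(-0.30)] = 0.0825
  C_13 = (-0.05)(-0.10) − (0.90)(-0.30) = 0.2750
  C_21 = −[(-0.35)(0.75) − (0.00)(-0.10)] = 0.2625
  C_22 = (0.70)(0.75) − (0.00)(-0.30) = 0.5250
  C_23 = −[(0.70)(-0.10) − (-0.35)(-0.30)] = 0.1750
  C_31 = (-0.35)(-0.15) − (0.00)(0.90) = 0.0525
  C_32 = −[(0.70)(-0.15) − (0.00)(-0.05)] = 0.1050
  C_33 = (0.70)(0.90) − (-0.35)(-0.05) = 0.6125
det(I−A) = Σ_j (I−A)_1j·C_1j = (0.70)(0.6600) + (-0.35)(0.0825) + (0.00)(0.2750) = 0.433125
adj(I−A) = Cᵀ =
  [ 0.6600   0.2625   0.0525]
  [ 0.0825   0.5250   0.1050]
  [ 0.2750   0.1750   0.6125]
(I − A)⁻¹ = adj(I−A) / det(I−A) ≈
  [   1.5238     0.6061     0.1212]
  [   0.1905     1.2121     0.2424]
  [   0.6349     0.4040     1.4141]
First solve x = (I − A)⁻¹ d = adj(I−A)·d / det(I−A); in particular x_1 = (0.6600·130 + 0.2625·70 + 0.0525·70) / 0.433125 = 107.85 / 0.433125 ≈ 249.0043.
Intermediate flow from 2 to 1: z_21 = a_21 · x_1 = 0.05 × 107.85 / 0.433125 = 5.3925 / 0.433125 ≈ 12.45.

z_21 = 12.45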